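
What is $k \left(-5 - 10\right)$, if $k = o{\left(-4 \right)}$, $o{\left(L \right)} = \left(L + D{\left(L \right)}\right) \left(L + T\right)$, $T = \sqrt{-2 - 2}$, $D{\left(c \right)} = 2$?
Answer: $-120 + 60 i \approx -120.0 + 60.0 i$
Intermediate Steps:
$T = 2 i$ ($T = \sqrt{-4} = 2 i \approx 2.0 i$)
$o{\left(L \right)} = \left(2 + L\right) \left(L + 2 i\right)$ ($o{\left(L \right)} = \left(L + 2\right) \left(L + 2 i\right) = \left(2 + L\right) \left(L + 2 i\right)$)
$k = 8 - 4 i$ ($k = \left(-4\right)^{2} + 4 i + 2 \left(-4\right) \left(1 + i\right) = 16 + 4 i - \left(8 + 8 i\right) = 8 - 4 i \approx 8.0 - 4.0 i$)
$k \left(-5 - 10\right) = \left(8 - 4 i\right) \left(-5 - 10\right) = \left(8 - 4 i\right) \left(-15\right) = -120 + 60 i$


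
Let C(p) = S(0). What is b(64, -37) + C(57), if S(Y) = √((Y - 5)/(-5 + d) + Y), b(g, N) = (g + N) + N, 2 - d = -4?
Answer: -10 + I*√5 ≈ -10.0 + 2.2361*I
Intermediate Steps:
d = 6 (d = 2 - 1*(-4) = 2 + 4 = 6)
b(g, N) = g + 2*N (b(g, N) = (N + g) + N = g + 2*N)
S(Y) = √(-5 + 2*Y) (S(Y) = √((Y - 5)/(-5 + 6) + Y) = √((-5 + Y)/1 + Y) = √((-5 + Y)*1 + Y) = √((-5 + Y) + Y) = √(-5 + 2*Y))
C(p) = I*√5 (C(p) = √(-5 + 2*0) = √(-5 + 0) = √(-5) = I*√5)
b(64, -37) + C(57) = (64 + 2*(-37)) + I*√5 = (64 - 74) + I*√5 = -10 + I*√5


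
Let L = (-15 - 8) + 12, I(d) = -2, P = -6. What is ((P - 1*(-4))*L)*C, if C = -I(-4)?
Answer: 44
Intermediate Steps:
C = 2 (C = -1*(-2) = 2)
L = -11 (L = -23 + 12 = -11)
((P - 1*(-4))*L)*C = ((-6 - 1*(-4))*(-11))*2 = ((-6 + 4)*(-11))*2 = -2*(-11)*2 = 22*2 = 44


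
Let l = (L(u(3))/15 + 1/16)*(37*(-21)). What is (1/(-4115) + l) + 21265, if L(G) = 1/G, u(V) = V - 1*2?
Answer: 1393479717/65840 ≈ 21165.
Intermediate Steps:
u(V) = -2 + V (u(V) = V - 2 = -2 + V)
L(G) = 1/G
l = -8029/80 (l = (1/((-2 + 3)*15) + 1/16)*(37*(-21)) = ((1/15)/1 + 1*(1/16))*(-777) = (1*(1/15) + 1/16)*(-777) = (1/15 + 1/16)*(-777) = (31/240)*(-777) = -8029/80 ≈ -100.36)
(1/(-4115) + l) + 21265 = (1/(-4115) - 8029/80) + 21265 = (-1/4115 - 8029/80) + 21265 = -6607883/65840 + 21265 = 1393479717/65840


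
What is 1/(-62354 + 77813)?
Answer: 1/15459 ≈ 6.4687e-5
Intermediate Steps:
1/(-62354 + 77813) = 1/15459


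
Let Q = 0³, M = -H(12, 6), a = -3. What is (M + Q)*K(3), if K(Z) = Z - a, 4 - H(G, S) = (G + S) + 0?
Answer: 84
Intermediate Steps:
H(G, S) = 4 - G - S (H(G, S) = 4 - ((G + S) + 0) = 4 - (G + S) = 4 + (-G - S) = 4 - G - S)
M = 14 (M = -(4 - 1*12 - 1*6) = -(4 - 12 - 6) = -1*(-14) = 14)
Q = 0
K(Z) = 3 + Z (K(Z) = Z - 1*(-3) = Z + 3 = 3 + Z)
(M + Q)*K(3) = (14 + 0)*(3 + 3) = 14*6 = 84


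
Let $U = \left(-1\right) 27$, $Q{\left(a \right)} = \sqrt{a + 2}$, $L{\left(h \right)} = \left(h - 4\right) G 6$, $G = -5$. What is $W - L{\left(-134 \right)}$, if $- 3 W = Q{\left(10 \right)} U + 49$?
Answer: $- \frac{12469}{3} + 18 \sqrt{3} \approx -4125.2$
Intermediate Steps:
$L{\left(h \right)} = 120 - 30 h$ ($L{\left(h \right)} = \left(h - 4\right) \left(-5\right) 6 = \left(-4 + h\right) \left(-5\right) 6 = \left(20 - 5 h\right) 6 = 120 - 30 h$)
$Q{\left(a \right)} = \sqrt{2 + a}$
$U = -27$
$W = - \frac{49}{3} + 18 \sqrt{3}$ ($W = - \frac{\sqrt{2 + 10} \left(-27\right) + 49}{3} = - \frac{\sqrt{12} \left(-27\right) + 49}{3} = - \frac{2 \sqrt{3} \left(-27\right) + 49}{3} = - \frac{- 54 \sqrt{3} + 49}{3} = - \frac{49 - 54 \sqrt{3}}{3} = - \frac{49}{3} + 18 \sqrt{3} \approx 14.844$)
$W - L{\left(-134 \right)} = \left(- \frac{49}{3} + 18 \sqrt{3}\right) - \left(120 - -4020\right) = \left(- \frac{49}{3} + 18 \sqrt{3}\right) - \left(120 + 4020\right) = \left(- \frac{49}{3} + 18 \sqrt{3}\right) - 4140 = - \frac{12469}{3} + 18 \sqrt{3}$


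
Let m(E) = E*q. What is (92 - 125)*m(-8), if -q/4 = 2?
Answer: -2112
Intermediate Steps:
q = -8 (q = -4*2 = -8)
m(E) = -8*E (m(E) = E*(-8) = -8*E)
(92 - 125)*m(-8) = (92 - 125)*(-8*(-8)) = -33*64 = -2112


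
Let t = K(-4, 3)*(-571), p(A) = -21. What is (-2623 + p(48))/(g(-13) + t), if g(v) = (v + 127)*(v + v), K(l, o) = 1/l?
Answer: 10576/11285 ≈ 0.93717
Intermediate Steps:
K(l, o) = 1/l
g(v) = 2*v*(127 + v) (g(v) = (127 + v)*(2*v) = 2*v*(127 + v))
t = 571/4 (t = -571/(-4) = -¼*(-571) = 571/4 ≈ 142.75)
(-2623 + p(48))/(g(-13) + t) = (-2623 - 21)/(2*(-13)*(127 - 13) + 571/4) = -2644/(2*(-13)*114 + 571/4) = -2644/(-2964 + 571/4) = -2644/(-11285/4) = -2644*(-4/11285) = 10576/11285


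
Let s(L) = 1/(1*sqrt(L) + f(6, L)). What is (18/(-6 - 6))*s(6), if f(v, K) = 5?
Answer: -15/38 + 3*sqrt(6)/38 ≈ -0.20136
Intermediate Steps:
s(L) = 1/(5 + sqrt(L)) (s(L) = 1/(1*sqrt(L) + 5) = 1/(sqrt(L) + 5) = 1/(5 + sqrt(L)))
(18/(-6 - 6))*s(6) = (18/(-6 - 6))/(5 + sqrt(6)) = (18/(-12))/(5 + sqrt(6)) = (18*(-1/12))/(5 + sqrt(6)) = -3/(2*(5 + sqrt(6)))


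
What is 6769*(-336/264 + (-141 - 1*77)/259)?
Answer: -5825208/407 ≈ -14313.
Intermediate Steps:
6769*(-336/264 + (-141 - 1*77)/259) = 6769*(-336*1/264 + (-141 - 77)*(1/259)) = 6769*(-14/11 - 218*1/259) = 6769*(-14/11 - 218/259) = 6769*(-6024/2849) = -5825208/407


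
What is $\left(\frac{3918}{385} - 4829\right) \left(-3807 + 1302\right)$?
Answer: $\frac{929478747}{77} \approx 1.2071 \cdot 10^{7}$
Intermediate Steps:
$\left(\frac{3918}{385} - 4829\right) \left(-3807 + 1302\right) = \left(3918 \cdot \frac{1}{385} - 4829\right) \left(-2505\right) = \left(\frac{3918}{385} - 4829\right) \left(-2505\right) = \left(- \frac{1855247}{385}\right) \left(-2505\right) = \frac{929478747}{77}$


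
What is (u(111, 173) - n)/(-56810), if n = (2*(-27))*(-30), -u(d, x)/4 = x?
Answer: 1156/28405 ≈ 0.040697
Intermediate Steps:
u(d, x) = -4*x
n = 1620 (n = -54*(-30) = 1620)
(u(111, 173) - n)/(-56810) = (-4*173 - 1*1620)/(-56810) = (-692 - 1620)*(-1/56810) = -2312*(-1/56810) = 1156/28405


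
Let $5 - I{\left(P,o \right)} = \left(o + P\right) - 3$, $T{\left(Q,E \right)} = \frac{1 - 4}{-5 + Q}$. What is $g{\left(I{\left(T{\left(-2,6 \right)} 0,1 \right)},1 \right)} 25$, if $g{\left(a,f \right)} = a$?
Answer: $175$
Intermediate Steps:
$T{\left(Q,E \right)} = - \frac{3}{-5 + Q}$
$I{\left(P,o \right)} = 8 - P - o$ ($I{\left(P,o \right)} = 5 - \left(\left(o + P\right) - 3\right) = 5 - \left(\left(P + o\right) - 3\right) = 5 - \left(-3 + P + o\right) = 8 - P - o$)
$g{\left(I{\left(T{\left(-2,6 \right)} 0,1 \right)},1 \right)} 25 = \left(8 - - \frac{3}{-5 - 2} \cdot 0 - 1\right) 25 = \left(8 - - \frac{3}{-7} \cdot 0 - 1\right) 25 = \left(8 - \left(-3\right) \left(- \frac{1}{7}\right) 0 - 1\right) 25 = \left(8 - \frac{3}{7} \cdot 0 - 1\right) 25 = \left(8 - 0 - 1\right) 25 = \left(8 + 0 - 1\right) 25 = 7 \cdot 25 = 175$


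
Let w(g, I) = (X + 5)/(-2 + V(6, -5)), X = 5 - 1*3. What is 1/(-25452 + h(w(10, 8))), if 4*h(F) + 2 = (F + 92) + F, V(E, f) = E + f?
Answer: -1/25433 ≈ -3.9319e-5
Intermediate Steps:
X = 2 (X = 5 - 3 = 2)
w(g, I) = -7 (w(g, I) = (2 + 5)/(-2 + (6 - 5)) = 7/(-2 + 1) = 7/(-1) = 7*(-1) = -7)
h(F) = 45/2 + F/2 (h(F) = -1/2 + ((F + 92) + F)/4 = -1/2 + ((92 + F) + F)/4 = -1/2 + (92 + 2*F)/4 = -1/2 + (23 + F/2) = 45/2 + F/2)
1/(-25452 + h(w(10, 8))) = 1/(-25452 + (45/2 + (1/2)*(-7))) = 1/(-25452 + (45/2 - 7/2)) = 1/(-25452 + 19) = 1/(-25433) = -1/25433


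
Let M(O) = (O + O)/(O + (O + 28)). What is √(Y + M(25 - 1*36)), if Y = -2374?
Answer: I*√21399/3 ≈ 48.761*I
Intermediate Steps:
M(O) = 2*O/(28 + 2*O) (M(O) = (2*O)/(O + (28 + O)) = (2*O)/(28 + 2*O) = 2*O/(28 + 2*O))
√(Y + M(25 - 1*36)) = √(-2374 + (25 - 1*36)/(14 + (25 - 1*36))) = √(-2374 + (25 - 36)/(14 + (25 - 36))) = √(-2374 - 11/(14 - 11)) = √(-2374 - 11/3) = √(-7133/3) = I*√21399/3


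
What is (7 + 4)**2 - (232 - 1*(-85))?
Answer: -196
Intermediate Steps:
(7 + 4)**2 - (232 - 1*(-85)) = 11**2 - (232 + 85) = 121 - 1*317 = 121 - 317 = -196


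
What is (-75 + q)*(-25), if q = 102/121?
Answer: 224325/121 ≈ 1853.9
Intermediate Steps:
q = 102/121 (q = 102*(1/121) = 102/121 ≈ 0.84298)
(-75 + q)*(-25) = (-75 + 102/121)*(-25) = -8973/121*(-25) = 224325/121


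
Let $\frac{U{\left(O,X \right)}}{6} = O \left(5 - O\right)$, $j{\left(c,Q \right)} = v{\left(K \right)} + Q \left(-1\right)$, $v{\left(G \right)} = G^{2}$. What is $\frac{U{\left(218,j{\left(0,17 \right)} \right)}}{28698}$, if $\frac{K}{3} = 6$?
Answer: $- \frac{46434}{4783} \approx -9.7081$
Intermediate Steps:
$K = 18$ ($K = 3 \cdot 6 = 18$)
$j{\left(c,Q \right)} = 324 - Q$ ($j{\left(c,Q \right)} = 18^{2} + Q \left(-1\right) = 324 - Q$)
$U{\left(O,X \right)} = 6 O \left(5 - O\right)$
$\frac{U{\left(218,j{\left(0,17 \right)} \right)}}{28698} = \frac{6 \cdot 218 \left(5 - 218\right)}{28698} = 6 \cdot 218 \left(5 - 218\right) \frac{1}{28698} = 6 \cdot 218 \left(-213\right) \frac{1}{28698} = \left(-278604\right) \frac{1}{28698} = - \frac{46434}{4783}$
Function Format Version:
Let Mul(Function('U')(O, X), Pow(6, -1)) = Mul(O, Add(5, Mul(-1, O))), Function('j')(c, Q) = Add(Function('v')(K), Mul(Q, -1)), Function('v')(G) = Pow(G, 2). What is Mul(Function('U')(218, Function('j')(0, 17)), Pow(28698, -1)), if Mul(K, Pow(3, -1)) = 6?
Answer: Rational(-46434, 4783) ≈ -9.7081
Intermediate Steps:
K = 18 (K = Mul(3, 6) = 18)
Function('j')(c, Q) = Add(324, Mul(-1, Q)) (Function('j')(c, Q) = Add(Pow(18, 2), Mul(Q, -1)) = Add(324, Mul(-1, Q)))
Function('U')(O, X) = Mul(6, O, Add(5, Mul(-1, O))) (Function('U')(O, X) = Mul(6, Mul(O, Add(5, Mul(-1, O)))) = Mul(6, O, Add(5, Mul(-1, O))))
Mul(Function('U')(218, Function('j')(0, 17)), Pow(28698, -1)) = Mul(Mul(6, 218, Add(5, Mul(-1, 218))), Pow(28698, -1)) = Mul(Mul(6, 218, Add(5, -218)), Rational(1, 28698)) = Mul(Mul(6, 218, -213), Rational(1, 28698)) = Mul(-278604, Rational(1, 28698)) = Rational(-46434, 4783)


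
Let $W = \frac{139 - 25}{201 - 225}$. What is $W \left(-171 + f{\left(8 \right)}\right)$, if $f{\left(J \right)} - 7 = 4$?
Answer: $760$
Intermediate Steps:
$W = - \frac{19}{4}$ ($W = \frac{114}{-24} = 114 \left(- \frac{1}{24}\right) = - \frac{19}{4} \approx -4.75$)
$f{\left(J \right)} = 11$ ($f{\left(J \right)} = 7 + 4 = 11$)
$W \left(-171 + f{\left(8 \right)}\right) = - \frac{19 \left(-171 + 11\right)}{4} = \left(- \frac{19}{4}\right) \left(-160\right) = 760$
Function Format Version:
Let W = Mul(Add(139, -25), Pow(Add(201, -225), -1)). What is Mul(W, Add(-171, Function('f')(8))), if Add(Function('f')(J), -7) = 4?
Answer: 760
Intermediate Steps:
W = Rational(-19, 4) (W = Mul(114, Pow(-24, -1)) = Mul(114, Rational(-1, 24)) = Rational(-19, 4) ≈ -4.7500)
Function('f')(J) = 11 (Function('f')(J) = Add(7, 4) = 11)
Mul(W, Add(-171, Function('f')(8))) = Mul(Rational(-19, 4), Add(-171, 11)) = Mul(Rational(-19, 4), -160) = 760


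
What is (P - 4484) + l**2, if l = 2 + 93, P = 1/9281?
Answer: 42145022/9281 ≈ 4541.0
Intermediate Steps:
P = 1/9281 ≈ 0.00010775
l = 95
(P - 4484) + l**2 = (1/9281 - 4484) + 95**2 = -41616003/9281 + 9025 = 42145022/9281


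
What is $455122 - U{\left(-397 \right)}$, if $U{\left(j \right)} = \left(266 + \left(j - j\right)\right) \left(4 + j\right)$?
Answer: $559660$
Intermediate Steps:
$U{\left(j \right)} = 1064 + 266 j$ ($U{\left(j \right)} = \left(266 + 0\right) \left(4 + j\right) = 266 \left(4 + j\right) = 1064 + 266 j$)
$455122 - U{\left(-397 \right)} = 455122 - \left(1064 + 266 \left(-397\right)\right) = 455122 - \left(1064 - 105602\right) = 455122 - -104538 = 455122 + 104538 = 559660$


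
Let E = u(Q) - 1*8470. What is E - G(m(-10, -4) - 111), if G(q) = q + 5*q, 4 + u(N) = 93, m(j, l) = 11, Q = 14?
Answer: -7781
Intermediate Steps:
u(N) = 89 (u(N) = -4 + 93 = 89)
G(q) = 6*q
E = -8381 (E = 89 - 1*8470 = 89 - 8470 = -8381)
E - G(m(-10, -4) - 111) = -8381 - 6*(11 - 111) = -8381 - 6*(-100) = -8381 - 1*(-600) = -8381 + 600 = -7781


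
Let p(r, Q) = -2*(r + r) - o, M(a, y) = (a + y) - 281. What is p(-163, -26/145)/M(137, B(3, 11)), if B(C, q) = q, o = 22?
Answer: -90/19 ≈ -4.7368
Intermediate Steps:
M(a, y) = -281 + a + y
p(r, Q) = -22 - 4*r (p(r, Q) = -2*(r + r) - 1*22 = -4*r - 22 = -22 - 4*r)
p(-163, -26/145)/M(137, B(3, 11)) = (-22 - 4*(-163))/(-281 + 137 + 11) = (-22 + 652)/(-133) = 630*(-1/133) = -90/19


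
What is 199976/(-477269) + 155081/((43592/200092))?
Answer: 3702467863248699/5201277562 ≈ 7.1184e+5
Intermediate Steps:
199976/(-477269) + 155081/((43592/200092)) = 199976*(-1/477269) + 155081/((43592*(1/200092))) = -199976/477269 + 155081/(10898/50023) = -199976/477269 + 155081*(50023/10898) = -199976/477269 + 7757616863/10898 = 3702467863248699/5201277562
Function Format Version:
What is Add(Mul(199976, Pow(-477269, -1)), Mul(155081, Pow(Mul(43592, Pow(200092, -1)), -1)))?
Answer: Rational(3702467863248699, 5201277562) ≈ 7.1184e+5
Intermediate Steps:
Add(Mul(199976, Pow(-477269, -1)), Mul(155081, Pow(Mul(43592, Pow(200092, -1)), -1))) = Add(Mul(199976, Rational(-1, 477269)), Mul(155081, Pow(Mul(43592, Rational(1, 200092)), -1))) = Add(Rational(-199976, 477269), Mul(155081, Pow(Rational(10898, 50023), -1))) = Add(Rational(-199976, 477269), Mul(155081, Rational(50023, 10898))) = Add(Rational(-199976, 477269), Rational(7757616863, 10898)) = Rational(3702467863248699, 5201277562)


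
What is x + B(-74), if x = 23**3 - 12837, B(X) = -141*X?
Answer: 9764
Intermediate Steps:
x = -670 (x = 12167 - 12837 = -670)
x + B(-74) = -670 - 141*(-74) = -670 + 10434 = 9764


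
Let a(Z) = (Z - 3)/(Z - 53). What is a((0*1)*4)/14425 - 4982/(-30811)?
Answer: 3808955983/23555779775 ≈ 0.16170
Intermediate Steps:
a(Z) = (-3 + Z)/(-53 + Z)
a((0*1)*4)/14425 - 4982/(-30811) = ((-3 + (0*1)*4)/(-53 + (0*1)*4))/14425 - 4982/(-30811) = ((-3 + 0*4)/(-53 + 0*4))*(1/14425) - 4982*(-1/30811) = ((-3 + 0)/(-53 + 0))*(1/14425) + 4982/30811 = (-3/(-53))*(1/14425) + 4982/30811 = -1/53*(-3)*(1/14425) + 4982/30811 = (3/53)*(1/14425) + 4982/30811 = 3/764525 + 4982/30811 = 3808955983/23555779775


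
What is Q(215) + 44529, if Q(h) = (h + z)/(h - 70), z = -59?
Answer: 6456861/145 ≈ 44530.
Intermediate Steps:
Q(h) = (-59 + h)/(-70 + h) (Q(h) = (h - 59)/(h - 70) = (-59 + h)/(-70 + h))
Q(215) + 44529 = (-59 + 215)/(-70 + 215) + 44529 = 156/145 + 44529 = 6456861/145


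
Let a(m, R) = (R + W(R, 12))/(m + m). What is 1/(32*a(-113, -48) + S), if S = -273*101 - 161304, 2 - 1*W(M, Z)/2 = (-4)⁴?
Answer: -113/21334205 ≈ -5.2967e-6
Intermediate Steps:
W(M, Z) = -508 (W(M, Z) = 4 - 2*(-4)⁴ = 4 - 2*256 = 4 - 512 = -508)
a(m, R) = (-508 + R)/(2*m) (a(m, R) = (R - 508)/(m + m) = (-508 + R)/((2*m)) = (-508 + R)*(1/(2*m)) = (-508 + R)/(2*m))
S = -188877 (S = -27573 - 161304 = -188877)
1/(32*a(-113, -48) + S) = 1/(32*((½)*(-508 - 48)/(-113)) - 188877) = 1/(32*((½)*(-1/113)*(-556)) - 188877) = 1/(32*(278/113) - 188877) = 1/(8896/113 - 188877) = 1/(-21334205/113) = -113/21334205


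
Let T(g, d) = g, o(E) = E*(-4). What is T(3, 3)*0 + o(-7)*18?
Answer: 504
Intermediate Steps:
o(E) = -4*E
T(3, 3)*0 + o(-7)*18 = 3*0 - 4*(-7)*18 = 0 + 28*18 = 0 + 504 = 504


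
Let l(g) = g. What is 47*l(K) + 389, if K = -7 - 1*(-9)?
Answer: 483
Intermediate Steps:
K = 2 (K = -7 + 9 = 2)
47*l(K) + 389 = 47*2 + 389 = 94 + 389 = 483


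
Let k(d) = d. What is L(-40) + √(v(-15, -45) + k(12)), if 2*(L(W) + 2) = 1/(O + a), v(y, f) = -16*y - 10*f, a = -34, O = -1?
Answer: -141/70 + 3*√78 ≈ 24.481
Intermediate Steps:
L(W) = -141/70 (L(W) = -2 + 1/(2*(-1 - 34)) = -2 + (½)/(-35) = -2 + (½)*(-1/35) = -2 - 1/70 = -141/70)
L(-40) + √(v(-15, -45) + k(12)) = -141/70 + √((-16*(-15) - 10*(-45)) + 12) = -141/70 + √((240 + 450) + 12) = -141/70 + √(690 + 12) = -141/70 + √702 = -141/70 + 3*√78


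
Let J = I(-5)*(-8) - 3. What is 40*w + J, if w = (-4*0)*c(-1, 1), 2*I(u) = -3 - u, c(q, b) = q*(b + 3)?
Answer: -11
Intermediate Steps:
c(q, b) = q*(3 + b)
I(u) = -3/2 - u/2 (I(u) = (-3 - u)/2 = -3/2 - u/2)
J = -11 (J = (-3/2 - 1/2*(-5))*(-8) - 3 = (-3/2 + 5/2)*(-8) - 3 = 1*(-8) - 3 = -8 - 3 = -11)
w = 0 (w = (-4*0)*(-(3 + 1)) = 0*(-1*4) = 0*(-4) = 0)
40*w + J = 40*0 - 11 = 0 - 11 = -11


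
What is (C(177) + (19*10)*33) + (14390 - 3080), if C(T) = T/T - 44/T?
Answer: 3111793/177 ≈ 17581.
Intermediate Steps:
C(T) = 1 - 44/T
(C(177) + (19*10)*33) + (14390 - 3080) = ((-44 + 177)/177 + (19*10)*33) + (14390 - 3080) = ((1/177)*133 + 190*33) + 11310 = (133/177 + 6270) + 11310 = 1109923/177 + 11310 = 3111793/177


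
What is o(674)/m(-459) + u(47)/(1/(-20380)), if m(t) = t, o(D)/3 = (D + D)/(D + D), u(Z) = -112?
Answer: 349231679/153 ≈ 2.2826e+6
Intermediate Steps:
o(D) = 3 (o(D) = 3*((D + D)/(D + D)) = 3*((2*D)/((2*D))) = 3*((2*D)*(1/(2*D))) = 3*1 = 3)
o(674)/m(-459) + u(47)/(1/(-20380)) = 3/(-459) - 112/(1/(-20380)) = 3*(-1/459) - 112/(-1/20380) = -1/153 - 112*(-20380) = -1/153 + 2282560 = 349231679/153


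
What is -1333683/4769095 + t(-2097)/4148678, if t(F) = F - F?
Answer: -1333683/4769095 ≈ -0.27965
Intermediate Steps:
t(F) = 0
-1333683/4769095 + t(-2097)/4148678 = -1333683/4769095 + 0/4148678 = -1333683*1/4769095 + 0*(1/4148678) = -1333683/4769095 + 0 = -1333683/4769095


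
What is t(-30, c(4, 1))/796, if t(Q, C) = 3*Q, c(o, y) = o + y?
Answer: -45/398 ≈ -0.11307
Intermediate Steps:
t(-30, c(4, 1))/796 = (3*(-30))/796 = -90*1/796 = -45/398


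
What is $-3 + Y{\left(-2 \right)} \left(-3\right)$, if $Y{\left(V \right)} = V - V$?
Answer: $-3$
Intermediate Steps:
$Y{\left(V \right)} = 0$
$-3 + Y{\left(-2 \right)} \left(-3\right) = -3 + 0 \left(-3\right) = -3 + 0 = -3$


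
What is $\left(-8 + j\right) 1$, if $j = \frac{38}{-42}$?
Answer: $- \frac{187}{21} \approx -8.9048$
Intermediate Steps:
$j = - \frac{19}{21}$ ($j = 38 \left(- \frac{1}{42}\right) = - \frac{19}{21} \approx -0.90476$)
$\left(-8 + j\right) 1 = \left(-8 - \frac{19}{21}\right) 1 = \left(- \frac{187}{21}\right) 1 = - \frac{187}{21}$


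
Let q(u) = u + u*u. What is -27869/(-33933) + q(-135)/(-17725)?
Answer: -23973989/120292485 ≈ -0.19930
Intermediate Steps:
q(u) = u + u**2
-27869/(-33933) + q(-135)/(-17725) = -27869/(-33933) - 135*(1 - 135)/(-17725) = -27869*(-1/33933) - 135*(-134)*(-1/17725) = 27869/33933 + 18090*(-1/17725) = 27869/33933 - 3618/3545 = -23973989/120292485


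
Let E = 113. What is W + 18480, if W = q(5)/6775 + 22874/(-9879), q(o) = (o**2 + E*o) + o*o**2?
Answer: 247344530027/13386045 ≈ 18478.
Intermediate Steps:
q(o) = o**2 + o**3 + 113*o (q(o) = (o**2 + 113*o) + o*o**2 = (o**2 + 113*o) + o**3 = o**2 + o**3 + 113*o)
W = -29581573/13386045 (W = (5*(113 + 5 + 5**2))/6775 + 22874/(-9879) = (5*(113 + 5 + 25))*(1/6775) + 22874*(-1/9879) = (5*143)*(1/6775) - 22874/9879 = 715*(1/6775) - 22874/9879 = 143/1355 - 22874/9879 = -29581573/13386045 ≈ -2.2099)
W + 18480 = -29581573/13386045 + 18480 = 247344530027/13386045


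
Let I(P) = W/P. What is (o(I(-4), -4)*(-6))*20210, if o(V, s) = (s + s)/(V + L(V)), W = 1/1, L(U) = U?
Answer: -1940160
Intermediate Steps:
W = 1
I(P) = 1/P
o(V, s) = s/V (o(V, s) = (s + s)/(V + V) = (2*s)/((2*V)) = (2*s)*(1/(2*V)) = s/V)
(o(I(-4), -4)*(-6))*20210 = (-4/(1/(-4))*(-6))*20210 = (-4/(-¼)*(-6))*20210 = (-4*(-4)*(-6))*20210 = (16*(-6))*20210 = -96*20210 = -1940160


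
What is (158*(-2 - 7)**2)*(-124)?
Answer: -1586952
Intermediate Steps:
(158*(-2 - 7)**2)*(-124) = (158*(-9)**2)*(-124) = (158*81)*(-124) = 12798*(-124) = -1586952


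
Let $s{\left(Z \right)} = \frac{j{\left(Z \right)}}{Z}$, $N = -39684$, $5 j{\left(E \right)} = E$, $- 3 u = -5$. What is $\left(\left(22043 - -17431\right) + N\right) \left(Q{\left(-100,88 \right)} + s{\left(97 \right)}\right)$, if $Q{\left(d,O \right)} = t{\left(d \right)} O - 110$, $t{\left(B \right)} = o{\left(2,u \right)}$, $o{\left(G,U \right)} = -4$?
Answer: $96978$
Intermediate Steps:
$u = \frac{5}{3}$ ($u = \left(- \frac{1}{3}\right) \left(-5\right) = \frac{5}{3} \approx 1.6667$)
$j{\left(E \right)} = \frac{E}{5}$
$t{\left(B \right)} = -4$
$Q{\left(d,O \right)} = -110 - 4 O$ ($Q{\left(d,O \right)} = - 4 O - 110 = -110 - 4 O$)
$s{\left(Z \right)} = \frac{1}{5}$ ($s{\left(Z \right)} = \frac{\frac{1}{5} Z}{Z} = \frac{1}{5}$)
$\left(\left(22043 - -17431\right) + N\right) \left(Q{\left(-100,88 \right)} + s{\left(97 \right)}\right) = \left(\left(22043 - -17431\right) - 39684\right) \left(\left(-110 - 352\right) + \frac{1}{5}\right) = \left(\left(22043 + 17431\right) - 39684\right) \left(\left(-110 - 352\right) + \frac{1}{5}\right) = \left(39474 - 39684\right) \left(-462 + \frac{1}{5}\right) = \left(-210\right) \left(- \frac{2309}{5}\right) = 96978$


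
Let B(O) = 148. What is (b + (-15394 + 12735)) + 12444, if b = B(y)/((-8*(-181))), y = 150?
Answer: 3542207/362 ≈ 9785.1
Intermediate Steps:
b = 37/362 (b = 148/((-8*(-181))) = 148/1448 = 148*(1/1448) = 37/362 ≈ 0.10221)
(b + (-15394 + 12735)) + 12444 = (37/362 + (-15394 + 12735)) + 12444 = (37/362 - 2659) + 12444 = -962521/362 + 12444 = 3542207/362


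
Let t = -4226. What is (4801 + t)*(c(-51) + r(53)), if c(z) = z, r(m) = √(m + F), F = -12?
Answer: -29325 + 575*√41 ≈ -25643.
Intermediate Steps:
r(m) = √(-12 + m) (r(m) = √(m - 12) = √(-12 + m))
(4801 + t)*(c(-51) + r(53)) = (4801 - 4226)*(-51 + √(-12 + 53)) = 575*(-51 + √41) = -29325 + 575*√41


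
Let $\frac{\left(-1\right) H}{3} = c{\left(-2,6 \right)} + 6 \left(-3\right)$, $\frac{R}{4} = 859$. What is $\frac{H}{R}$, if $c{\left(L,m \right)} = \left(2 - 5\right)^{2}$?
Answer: $\frac{27}{3436} \approx 0.007858$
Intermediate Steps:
$R = 3436$ ($R = 4 \cdot 859 = 3436$)
$c{\left(L,m \right)} = 9$ ($c{\left(L,m \right)} = \left(-3\right)^{2} = 9$)
$H = 27$ ($H = - 3 \left(9 + 6 \left(-3\right)\right) = - 3 \left(9 - 18\right) = \left(-3\right) \left(-9\right) = 27$)
$\frac{H}{R} = \frac{27}{3436}$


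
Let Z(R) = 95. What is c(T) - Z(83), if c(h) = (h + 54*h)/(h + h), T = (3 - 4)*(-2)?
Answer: -135/2 ≈ -67.500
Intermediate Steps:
T = 2 (T = -1*(-2) = 2)
c(h) = 55/2 (c(h) = (55*h)/((2*h)) = (55*h)*(1/(2*h)) = 55/2)
c(T) - Z(83) = 55/2 - 1*95 = 55/2 - 95 = -135/2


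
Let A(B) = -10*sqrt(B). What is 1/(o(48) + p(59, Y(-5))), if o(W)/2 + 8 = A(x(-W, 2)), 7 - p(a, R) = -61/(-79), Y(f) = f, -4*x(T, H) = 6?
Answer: -15247/1085146 + 31205*I*sqrt(6)/2170292 ≈ -0.014051 + 0.035219*I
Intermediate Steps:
x(T, H) = -3/2 (x(T, H) = -1/4*6 = -3/2)
p(a, R) = 492/79 (p(a, R) = 7 - (-61)/(-79) = 7 - (-61)*(-1)/79 = 7 - 1*61/79 = 7 - 61/79 = 492/79)
o(W) = -16 - 10*I*sqrt(6) (o(W) = -16 + 2*(-5*I*sqrt(6)) = -16 - 10*I*sqrt(6))
1/(o(48) + p(59, Y(-5))) = 1/((-16 - 10*I*sqrt(6)) + 492/79) = 1/(-772/79 - 10*I*sqrt(6))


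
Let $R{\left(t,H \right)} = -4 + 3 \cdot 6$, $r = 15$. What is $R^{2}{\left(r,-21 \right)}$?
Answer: $196$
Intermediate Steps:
$R{\left(t,H \right)} = 14$ ($R{\left(t,H \right)} = -4 + 18 = 14$)
$R^{2}{\left(r,-21 \right)} = 14^{2} = 196$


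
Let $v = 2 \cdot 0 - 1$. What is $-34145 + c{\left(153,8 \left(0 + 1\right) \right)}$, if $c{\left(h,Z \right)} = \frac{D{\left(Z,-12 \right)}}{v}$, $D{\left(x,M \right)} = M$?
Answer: $-34133$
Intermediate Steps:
$v = -1$ ($v = 0 - 1 = -1$)
$c{\left(h,Z \right)} = 12$ ($c{\left(h,Z \right)} = - \frac{12}{-1} = \left(-12\right) \left(-1\right) = 12$)
$-34145 + c{\left(153,8 \left(0 + 1\right) \right)} = -34145 + 12 = -34133$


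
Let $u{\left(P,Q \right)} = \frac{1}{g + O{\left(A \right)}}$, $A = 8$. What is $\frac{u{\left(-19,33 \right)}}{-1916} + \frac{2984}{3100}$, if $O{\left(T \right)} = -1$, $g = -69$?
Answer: $\frac{20010859}{20788600} \approx 0.96259$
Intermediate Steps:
$u{\left(P,Q \right)} = - \frac{1}{70}$ ($u{\left(P,Q \right)} = \frac{1}{-69 - 1} = \frac{1}{-70} = - \frac{1}{70}$)
$\frac{u{\left(-19,33 \right)}}{-1916} + \frac{2984}{3100} = - \frac{1}{70 \left(-1916\right)} + \frac{2984}{3100} = \left(- \frac{1}{70}\right) \left(- \frac{1}{1916}\right) + 2984 \cdot \frac{1}{3100} = \frac{1}{134120} + \frac{746}{775} = \frac{20010859}{20788600}$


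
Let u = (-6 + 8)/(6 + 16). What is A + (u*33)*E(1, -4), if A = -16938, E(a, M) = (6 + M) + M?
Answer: -16944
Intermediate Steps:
E(a, M) = 6 + 2*M
u = 1/11 (u = 2/22 = 2*(1/22) = 1/11 ≈ 0.090909)
A + (u*33)*E(1, -4) = -16938 + ((1/11)*33)*(6 + 2*(-4)) = -16938 + 3*(6 - 8) = -16938 + 3*(-2) = -16938 - 6 = -16944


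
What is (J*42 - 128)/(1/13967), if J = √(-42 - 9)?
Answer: -1787776 + 586614*I*√51 ≈ -1.7878e+6 + 4.1893e+6*I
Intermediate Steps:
J = I*√51 (J = √(-51) = I*√51 ≈ 7.1414*I)
(J*42 - 128)/(1/13967) = ((I*√51)*42 - 128)/(1/13967) = (42*I*√51 - 128)/(1/13967) = (-128 + 42*I*√51)*13967 = -1787776 + 586614*I*√51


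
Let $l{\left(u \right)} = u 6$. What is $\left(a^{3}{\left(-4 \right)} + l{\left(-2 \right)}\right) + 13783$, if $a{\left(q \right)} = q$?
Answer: $13707$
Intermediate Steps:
$l{\left(u \right)} = 6 u$
$\left(a^{3}{\left(-4 \right)} + l{\left(-2 \right)}\right) + 13783 = \left(\left(-4\right)^{3} + 6 \left(-2\right)\right) + 13783 = \left(-64 - 12\right) + 13783 = -76 + 13783 = 13707$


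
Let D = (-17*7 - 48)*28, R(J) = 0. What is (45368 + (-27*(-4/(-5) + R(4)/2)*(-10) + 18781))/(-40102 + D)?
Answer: -21455/14926 ≈ -1.4374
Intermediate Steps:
D = -4676 (D = (-119 - 48)*28 = -167*28 = -4676)
(45368 + (-27*(-4/(-5) + R(4)/2)*(-10) + 18781))/(-40102 + D) = (45368 + (-27*(-4/(-5) + 0/2)*(-10) + 18781))/(-40102 - 4676) = (45368 + (-27*(-4*(-⅕) + 0*(½))*(-10) + 18781))/(-44778) = (45368 + (-27*(⅘ + 0)*(-10) + 18781))*(-1/44778) = (45368 + (-27*⅘*(-10) + 18781))*(-1/44778) = (45368 + (-108/5*(-10) + 18781))*(-1/44778) = (45368 + (216 + 18781))*(-1/44778) = (45368 + 18997)*(-1/44778) = 64365*(-1/44778) = -21455/14926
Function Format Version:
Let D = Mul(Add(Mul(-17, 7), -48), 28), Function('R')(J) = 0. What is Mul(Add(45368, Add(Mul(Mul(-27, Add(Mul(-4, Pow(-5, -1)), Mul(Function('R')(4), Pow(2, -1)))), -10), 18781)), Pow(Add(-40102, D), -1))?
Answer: Rational(-21455, 14926) ≈ -1.4374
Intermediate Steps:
D = -4676 (D = Mul(Add(-119, -48), 28) = Mul(-167, 28) = -4676)
Mul(Add(45368, Add(Mul(Mul(-27, Add(Mul(-4, Pow(-5, -1)), Mul(Function('R')(4), Pow(2, -1)))), -10), 18781)), Pow(Add(-40102, D), -1)) = Mul(Add(45368, Add(Mul(Mul(-27, Add(Mul(-4, Pow(-5, -1)), Mul(0, Pow(2, -1)))), -10), 18781)), Pow(Add(-40102, -4676), -1)) = Mul(Add(45368, Add(Mul(Mul(-27, Add(Mul(-4, Rational(-1, 5)), Mul(0, Rational(1, 2)))), -10), 18781)), Pow(-44778, -1)) = Mul(Add(45368, Add(Mul(Mul(-27, Add(Rational(4, 5), 0)), -10), 18781)), Rational(-1, 44778)) = Mul(Add(45368, Add(Mul(Mul(-27, Rational(4, 5)), -10), 18781)), Rational(-1, 44778)) = Mul(Add(45368, Add(Mul(Rational(-108, 5), -10), 18781)), Rational(-1, 44778)) = Mul(Add(45368, Add(216, 18781)), Rational(-1, 44778)) = Mul(Add(45368, 18997), Rational(-1, 44778)) = Mul(64365, Rational(-1, 44778)) = Rational(-21455, 14926)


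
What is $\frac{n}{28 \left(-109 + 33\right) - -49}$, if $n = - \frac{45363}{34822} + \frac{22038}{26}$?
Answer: $- \frac{6081173}{14938638} \approx -0.40708$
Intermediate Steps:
$n = \frac{383113899}{452686}$ ($n = \left(-45363\right) \frac{1}{34822} + 22038 \cdot \frac{1}{26} = - \frac{45363}{34822} + \frac{11019}{13} = \frac{383113899}{452686} \approx 846.31$)
$\frac{n}{28 \left(-109 + 33\right) - -49} = \frac{383113899}{452686 \left(28 \left(-109 + 33\right) - -49\right)} = \frac{383113899}{452686 \left(28 \left(-76\right) + 49\right)} = \frac{383113899}{452686 \left(-2128 + 49\right)} = \frac{383113899}{452686 \left(-2079\right)} = \frac{383113899}{452686} \left(- \frac{1}{2079}\right) = - \frac{6081173}{14938638}$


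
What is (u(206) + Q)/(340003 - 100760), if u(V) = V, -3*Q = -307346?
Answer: 307964/717729 ≈ 0.42908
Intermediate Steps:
Q = 307346/3 (Q = -⅓*(-307346) = 307346/3 ≈ 1.0245e+5)
(u(206) + Q)/(340003 - 100760) = (206 + 307346/3)/(340003 - 100760) = (307964/3)/239243 = (307964/3)*(1/239243) = 307964/717729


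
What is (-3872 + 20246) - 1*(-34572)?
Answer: 50946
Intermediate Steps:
(-3872 + 20246) - 1*(-34572) = 16374 + 34572 = 50946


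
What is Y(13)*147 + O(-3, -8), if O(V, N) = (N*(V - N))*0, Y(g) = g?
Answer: 1911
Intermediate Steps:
O(V, N) = 0
Y(13)*147 + O(-3, -8) = 13*147 + 0 = 1911 + 0 = 1911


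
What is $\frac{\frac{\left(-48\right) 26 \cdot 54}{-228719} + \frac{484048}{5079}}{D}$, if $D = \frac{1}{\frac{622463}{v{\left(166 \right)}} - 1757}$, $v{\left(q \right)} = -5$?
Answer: $- \frac{4673476487265536}{387221267} \approx -1.2069 \cdot 10^{7}$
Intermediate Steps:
$D = - \frac{5}{631248}$ ($D = \frac{1}{\frac{622463}{-5} - 1757} = \frac{1}{622463 \left(- \frac{1}{5}\right) - 1757} = \frac{1}{- \frac{622463}{5} - 1757} = \frac{1}{- \frac{631248}{5}} = - \frac{5}{631248} \approx -7.9208 \cdot 10^{-6}$)
$\frac{\frac{\left(-48\right) 26 \cdot 54}{-228719} + \frac{484048}{5079}}{D} = \frac{\frac{\left(-48\right) 26 \cdot 54}{-228719} + \frac{484048}{5079}}{- \frac{5}{631248}} = \left(\left(-1248\right) 54 \left(- \frac{1}{228719}\right) + 484048 \cdot \frac{1}{5079}\right) \left(- \frac{631248}{5}\right) = \left(\left(-67392\right) \left(- \frac{1}{228719}\right) + \frac{484048}{5079}\right) \left(- \frac{631248}{5}\right) = \left(\frac{67392}{228719} + \frac{484048}{5079}\right) \left(- \frac{631248}{5}\right) = \frac{111053258480}{1161663801} \left(- \frac{631248}{5}\right) = - \frac{4673476487265536}{387221267}$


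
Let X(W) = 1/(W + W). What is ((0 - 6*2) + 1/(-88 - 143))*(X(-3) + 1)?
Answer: -13865/1386 ≈ -10.004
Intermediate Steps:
X(W) = 1/(2*W)
((0 - 6*2) + 1/(-88 - 143))*(X(-3) + 1) = ((0 - 6*2) + 1/(-88 - 143))*((½)/(-3) + 1) = ((0 - 12) + 1/(-231))*((½)*(-⅓) + 1) = (-12 - 1/231)*(-⅙ + 1) = -2773/231*⅚ = -13865/1386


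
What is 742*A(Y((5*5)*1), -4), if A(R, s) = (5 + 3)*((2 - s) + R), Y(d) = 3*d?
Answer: 480816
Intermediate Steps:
A(R, s) = 16 - 8*s + 8*R (A(R, s) = 8*(2 + R - s) = 16 - 8*s + 8*R)
742*A(Y((5*5)*1), -4) = 742*(16 - 8*(-4) + 8*(3*((5*5)*1))) = 742*(16 + 32 + 8*(3*(25*1))) = 742*(16 + 32 + 8*(3*25)) = 742*(16 + 32 + 8*75) = 742*(16 + 32 + 600) = 742*648 = 480816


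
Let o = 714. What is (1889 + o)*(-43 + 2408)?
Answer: 6156095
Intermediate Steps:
(1889 + o)*(-43 + 2408) = (1889 + 714)*(-43 + 2408) = 2603*2365 = 6156095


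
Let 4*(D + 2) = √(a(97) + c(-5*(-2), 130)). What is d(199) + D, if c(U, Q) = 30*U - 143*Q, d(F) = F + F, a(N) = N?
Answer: 396 + I*√18193/4 ≈ 396.0 + 33.72*I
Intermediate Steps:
d(F) = 2*F
c(U, Q) = -143*Q + 30*U
D = -2 + I*√18193/4 (D = -2 + √(97 + (-143*130 + 30*(-5*(-2))))/4 = -2 + √(97 + (-18590 + 30*10))/4 = -2 + √(97 + (-18590 + 300))/4 = -2 + √(97 - 18290)/4 = -2 + √(-18193)/4 = -2 + (I*√18193)/4 = -2 + I*√18193/4 ≈ -2.0 + 33.72*I)
d(199) + D = 2*199 + (-2 + I*√18193/4) = 398 + (-2 + I*√18193/4) = 396 + I*√18193/4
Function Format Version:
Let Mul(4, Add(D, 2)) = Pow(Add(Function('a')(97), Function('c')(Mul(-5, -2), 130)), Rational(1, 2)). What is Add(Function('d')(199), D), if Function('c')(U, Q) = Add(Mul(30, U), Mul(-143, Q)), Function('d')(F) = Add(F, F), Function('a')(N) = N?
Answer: Add(396, Mul(Rational(1, 4), I, Pow(18193, Rational(1, 2)))) ≈ Add(396.00, Mul(33.720, I))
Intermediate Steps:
Function('d')(F) = Mul(2, F)
Function('c')(U, Q) = Add(Mul(-143, Q), Mul(30, U))
D = Add(-2, Mul(Rational(1, 4), I, Pow(18193, Rational(1, 2)))) (D = Add(-2, Mul(Rational(1, 4), Pow(Add(97, Add(Mul(-143, 130), Mul(30, Mul(-5, -2)))), Rational(1, 2)))) = Add(-2, Mul(Rational(1, 4), Pow(Add(97, Add(-18590, Mul(30, 10))), Rational(1, 2)))) = Add(-2, Mul(Rational(1, 4), Pow(Add(97, Add(-18590, 300)), Rational(1, 2)))) = Add(-2, Mul(Rational(1, 4), Pow(Add(97, -18290), Rational(1, 2)))) = Add(-2, Mul(Rational(1, 4), Pow(-18193, Rational(1, 2)))) = Add(-2, Mul(Rational(1, 4), Mul(I, Pow(18193, Rational(1, 2))))) = Add(-2, Mul(Rational(1, 4), I, Pow(18193, Rational(1, 2)))) ≈ Add(-2.0000, Mul(33.720, I)))
Add(Function('d')(199), D) = Add(Mul(2, 199), Add(-2, Mul(Rational(1, 4), I, Pow(18193, Rational(1, 2))))) = Add(398, Add(-2, Mul(Rational(1, 4), I, Pow(18193, Rational(1, 2))))) = Add(396, Mul(Rational(1, 4), I, Pow(18193, Rational(1, 2))))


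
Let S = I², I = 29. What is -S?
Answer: -841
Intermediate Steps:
S = 841 (S = 29² = 841)
-S = -1*841 = -841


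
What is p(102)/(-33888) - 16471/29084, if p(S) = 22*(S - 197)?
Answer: -62172961/123199824 ≈ -0.50465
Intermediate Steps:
p(S) = -4334 + 22*S (p(S) = 22*(-197 + S) = -4334 + 22*S)
p(102)/(-33888) - 16471/29084 = (-4334 + 22*102)/(-33888) - 16471/29084 = (-4334 + 2244)*(-1/33888) - 16471*1/29084 = -2090*(-1/33888) - 16471/29084 = 1045/16944 - 16471/29084 = -62172961/123199824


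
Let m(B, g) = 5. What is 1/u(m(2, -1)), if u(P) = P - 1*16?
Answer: -1/11 ≈ -0.090909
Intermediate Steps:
u(P) = -16 + P (u(P) = P - 16 = -16 + P)
1/u(m(2, -1)) = 1/(-16 + 5) = 1/(-11) = -1/11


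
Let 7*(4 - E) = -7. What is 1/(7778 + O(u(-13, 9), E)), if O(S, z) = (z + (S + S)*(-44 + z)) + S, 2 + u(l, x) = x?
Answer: 1/7244 ≈ 0.00013805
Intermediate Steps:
u(l, x) = -2 + x
E = 5 (E = 4 - ⅐*(-7) = 4 + 1 = 5)
O(S, z) = S + z + 2*S*(-44 + z) (O(S, z) = (z + (2*S)*(-44 + z)) + S = (z + 2*S*(-44 + z)) + S = S + z + 2*S*(-44 + z))
1/(7778 + O(u(-13, 9), E)) = 1/(7778 + (5 - 87*(-2 + 9) + 2*(-2 + 9)*5)) = 1/(7778 + (5 - 87*7 + 2*7*5)) = 1/(7778 + (5 - 609 + 70)) = 1/(7778 - 534) = 1/7244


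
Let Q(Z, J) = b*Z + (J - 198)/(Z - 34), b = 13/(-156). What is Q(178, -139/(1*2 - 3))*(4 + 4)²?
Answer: -8780/9 ≈ -975.56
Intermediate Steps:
b = -1/12 (b = 13*(-1/156) = -1/12 ≈ -0.083333)
Q(Z, J) = -Z/12 + (-198 + J)/(-34 + Z) (Q(Z, J) = -Z/12 + (J - 198)/(Z - 34) = -Z/12 + (-198 + J)/(-34 + Z))
Q(178, -139/(1*2 - 3))*(4 + 4)² = ((-2376 - 1*178² + 12*(-139/(1*2 - 3)) + 34*178)/(12*(-34 + 178)))*(4 + 4)² = ((1/12)*(-2376 - 1*31684 + 12*(-139/(2 - 3)) + 6052)/144)*8² = ((1/12)*(1/144)*(-2376 - 31684 + 12*(-139/(-1)) + 6052))*64 = ((1/12)*(1/144)*(-2376 - 31684 + 12*(-139*(-1)) + 6052))*64 = ((1/12)*(1/144)*(-2376 - 31684 + 12*139 + 6052))*64 = ((1/12)*(1/144)*(-2376 - 31684 + 1668 + 6052))*64 = ((1/12)*(1/144)*(-26340))*64 = -2195/144*64 = -8780/9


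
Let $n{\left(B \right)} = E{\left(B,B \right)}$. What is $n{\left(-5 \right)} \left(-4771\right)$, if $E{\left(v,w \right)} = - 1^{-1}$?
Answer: $4771$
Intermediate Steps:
$E{\left(v,w \right)} = -1$ ($E{\left(v,w \right)} = \left(-1\right) 1 = -1$)
$n{\left(B \right)} = -1$
$n{\left(-5 \right)} \left(-4771\right) = \left(-1\right) \left(-4771\right) = 4771$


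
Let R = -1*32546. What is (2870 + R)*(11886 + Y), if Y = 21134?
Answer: -979901520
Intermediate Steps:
R = -32546
(2870 + R)*(11886 + Y) = (2870 - 32546)*(11886 + 21134) = -29676*33020 = -979901520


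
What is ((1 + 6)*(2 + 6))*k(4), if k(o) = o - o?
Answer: 0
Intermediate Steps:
k(o) = 0
((1 + 6)*(2 + 6))*k(4) = ((1 + 6)*(2 + 6))*0 = (7*8)*0 = 56*0 = 0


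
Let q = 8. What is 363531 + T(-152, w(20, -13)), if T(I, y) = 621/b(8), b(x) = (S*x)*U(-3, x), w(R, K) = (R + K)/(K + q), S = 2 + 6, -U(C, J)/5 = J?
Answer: 930638739/2560 ≈ 3.6353e+5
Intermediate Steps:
U(C, J) = -5*J
S = 8
w(R, K) = (K + R)/(8 + K) (w(R, K) = (R + K)/(K + 8) = (K + R)/(8 + K))
b(x) = -40*x² (b(x) = (8*x)*(-5*x) = -40*x²)
T(I, y) = -621/2560 (T(I, y) = 621/((-40*8²)) = 621/((-40*64)) = 621/(-2560) = 621*(-1/2560) = -621/2560)
363531 + T(-152, w(20, -13)) = 363531 - 621/2560 = 930638739/2560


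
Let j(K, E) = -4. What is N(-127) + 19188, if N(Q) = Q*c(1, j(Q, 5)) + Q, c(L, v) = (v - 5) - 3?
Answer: 20585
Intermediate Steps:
c(L, v) = -8 + v (c(L, v) = (-5 + v) - 3 = -8 + v)
N(Q) = -11*Q (N(Q) = Q*(-8 - 4) + Q = Q*(-12) + Q = -12*Q + Q = -11*Q)
N(-127) + 19188 = -11*(-127) + 19188 = 1397 + 19188 = 20585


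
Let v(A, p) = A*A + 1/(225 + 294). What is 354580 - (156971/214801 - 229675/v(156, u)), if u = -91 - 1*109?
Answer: 192401203083680158/542603865677 ≈ 3.5459e+5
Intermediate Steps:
u = -200 (u = -91 - 109 = -200)
v(A, p) = 1/519 + A² (v(A, p) = A² + 1/519 = 1/519 + A²)
354580 - (156971/214801 - 229675/v(156, u)) = 354580 - (156971/214801 - 229675/(1/519 + 156²)) = 354580 - (156971*(1/214801) - 229675/(1/519 + 24336)) = 354580 - (156971/214801 - 229675/12630385/519) = 354580 - (156971/214801 - 229675*519/12630385) = 354580 - (156971/214801 - 23840265/2526077) = 354580 - 1*(-4724391929498/542603865677) = 354580 + 4724391929498/542603865677 = 192401203083680158/542603865677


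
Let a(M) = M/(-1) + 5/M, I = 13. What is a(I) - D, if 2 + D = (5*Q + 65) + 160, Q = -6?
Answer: -2673/13 ≈ -205.62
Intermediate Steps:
a(M) = -M + 5/M (a(M) = M*(-1) + 5/M = -M + 5/M)
D = 193 (D = -2 + ((5*(-6) + 65) + 160) = -2 + ((-30 + 65) + 160) = -2 + (35 + 160) = -2 + 195 = 193)
a(I) - D = (-1*13 + 5/13) - 1*193 = (-13 + 5*(1/13)) - 193 = (-13 + 5/13) - 193 = -164/13 - 193 = -2673/13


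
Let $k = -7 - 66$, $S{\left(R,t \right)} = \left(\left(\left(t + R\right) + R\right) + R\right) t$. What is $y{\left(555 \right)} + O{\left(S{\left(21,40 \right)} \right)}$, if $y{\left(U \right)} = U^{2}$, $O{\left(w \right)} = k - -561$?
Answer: $308513$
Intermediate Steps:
$S{\left(R,t \right)} = t \left(t + 3 R\right)$ ($S{\left(R,t \right)} = \left(\left(\left(R + t\right) + R\right) + R\right) t = \left(\left(t + 2 R\right) + R\right) t = \left(t + 3 R\right) t = t \left(t + 3 R\right)$)
$k = -73$ ($k = -7 - 66 = -73$)
$O{\left(w \right)} = 488$ ($O{\left(w \right)} = -73 - -561 = -73 + 561 = 488$)
$y{\left(555 \right)} + O{\left(S{\left(21,40 \right)} \right)} = 555^{2} + 488 = 308025 + 488 = 308513$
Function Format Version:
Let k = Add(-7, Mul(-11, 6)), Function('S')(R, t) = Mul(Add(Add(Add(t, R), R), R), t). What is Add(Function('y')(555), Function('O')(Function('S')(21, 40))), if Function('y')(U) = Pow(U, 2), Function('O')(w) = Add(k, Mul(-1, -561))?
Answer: 308513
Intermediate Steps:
Function('S')(R, t) = Mul(t, Add(t, Mul(3, R))) (Function('S')(R, t) = Mul(Add(Add(Add(R, t), R), R), t) = Mul(Add(Add(t, Mul(2, R)), R), t) = Mul(Add(t, Mul(3, R)), t) = Mul(t, Add(t, Mul(3, R))))
k = -73 (k = Add(-7, -66) = -73)
Function('O')(w) = 488 (Function('O')(w) = Add(-73, Mul(-1, -561)) = Add(-73, 561) = 488)
Add(Function('y')(555), Function('O')(Function('S')(21, 40))) = Add(Pow(555, 2), 488) = Add(308025, 488) = 308513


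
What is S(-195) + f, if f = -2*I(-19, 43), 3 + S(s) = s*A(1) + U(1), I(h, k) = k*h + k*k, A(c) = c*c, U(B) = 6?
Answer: -2256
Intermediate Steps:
A(c) = c²
I(h, k) = k² + h*k (I(h, k) = h*k + k² = k² + h*k)
S(s) = 3 + s (S(s) = -3 + (s*1² + 6) = -3 + (s*1 + 6) = -3 + (s + 6) = -3 + (6 + s) = 3 + s)
f = -2064 (f = -86*(-19 + 43) = -86*24 = -2*1032 = -2064)
S(-195) + f = (3 - 195) - 2064 = -192 - 2064 = -2256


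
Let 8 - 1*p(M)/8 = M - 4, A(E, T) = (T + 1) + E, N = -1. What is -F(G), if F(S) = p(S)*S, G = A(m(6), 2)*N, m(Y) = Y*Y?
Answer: 15912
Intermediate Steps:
m(Y) = Y²
A(E, T) = 1 + E + T (A(E, T) = (1 + T) + E = 1 + E + T)
p(M) = 96 - 8*M (p(M) = 64 - 8*(M - 4) = 64 - 8*(-4 + M) = 64 + (32 - 8*M) = 96 - 8*M)
G = -39 (G = (1 + 6² + 2)*(-1) = (1 + 36 + 2)*(-1) = 39*(-1) = -39)
F(S) = S*(96 - 8*S) (F(S) = (96 - 8*S)*S = S*(96 - 8*S))
-F(G) = -8*(-39)*(12 - 1*(-39)) = -8*(-39)*(12 + 39) = -8*(-39)*51 = -1*(-15912) = 15912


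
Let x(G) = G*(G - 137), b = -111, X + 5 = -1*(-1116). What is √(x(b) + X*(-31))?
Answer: I*√6913 ≈ 83.144*I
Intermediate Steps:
X = 1111 (X = -5 - 1*(-1116) = -5 + 1116 = 1111)
x(G) = G*(-137 + G)
√(x(b) + X*(-31)) = √(-111*(-137 - 111) + 1111*(-31)) = √(-111*(-248) - 34441) = √(27528 - 34441) = √(-6913) = I*√6913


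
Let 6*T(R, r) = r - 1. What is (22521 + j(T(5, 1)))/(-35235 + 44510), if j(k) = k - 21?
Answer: 900/371 ≈ 2.4259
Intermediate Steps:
T(R, r) = -⅙ + r/6 (T(R, r) = (r - 1)/6 = (-1 + r)/6 = -⅙ + r/6)
j(k) = -21 + k
(22521 + j(T(5, 1)))/(-35235 + 44510) = (22521 + (-21 + (-⅙ + (⅙)*1)))/(-35235 + 44510) = (22521 + (-21 + (-⅙ + ⅙)))/9275 = (22521 + (-21 + 0))*(1/9275) = (22521 - 21)*(1/9275) = 22500*(1/9275) = 900/371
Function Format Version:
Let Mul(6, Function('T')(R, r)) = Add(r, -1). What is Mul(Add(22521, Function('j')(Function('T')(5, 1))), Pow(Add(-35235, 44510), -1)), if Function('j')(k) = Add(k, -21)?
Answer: Rational(900, 371) ≈ 2.4259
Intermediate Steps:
Function('T')(R, r) = Add(Rational(-1, 6), Mul(Rational(1, 6), r)) (Function('T')(R, r) = Mul(Rational(1, 6), Add(r, -1)) = Mul(Rational(1, 6), Add(-1, r)) = Add(Rational(-1, 6), Mul(Rational(1, 6), r)))
Function('j')(k) = Add(-21, k)
Mul(Add(22521, Function('j')(Function('T')(5, 1))), Pow(Add(-35235, 44510), -1)) = Mul(Add(22521, Add(-21, Add(Rational(-1, 6), Mul(Rational(1, 6), 1)))), Pow(Add(-35235, 44510), -1)) = Mul(Add(22521, Add(-21, Add(Rational(-1, 6), Rational(1, 6)))), Pow(9275, -1)) = Mul(Add(22521, Add(-21, 0)), Rational(1, 9275)) = Mul(Add(22521, -21), Rational(1, 9275)) = Mul(22500, Rational(1, 9275)) = Rational(900, 371)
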